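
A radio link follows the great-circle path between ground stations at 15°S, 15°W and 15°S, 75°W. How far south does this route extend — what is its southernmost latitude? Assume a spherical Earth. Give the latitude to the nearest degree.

≈ 17°S

The great circle lies in the plane with unit normal n̂ = (p₁ × p₂)/|p₁ × p₂|.
Here n̂_z ≈ -0.955; the vertex latitude is φ_max = arccos|n̂_z| ≈ 17.2°.
Check via Clairaut: cos φ_max = |cos φ₁| · sin C = cos(15.0°)·sin(98.5°) ≈ 0.955, again giving ≈ 17.2°.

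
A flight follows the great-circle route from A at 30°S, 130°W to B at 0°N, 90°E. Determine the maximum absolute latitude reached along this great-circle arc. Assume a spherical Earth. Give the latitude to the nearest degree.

The great circle lies in the plane with unit normal n̂ = (p₁ × p₂)/|p₁ × p₂|.
Here n̂_z ≈ -0.744; the vertex latitude is φ_max = arccos|n̂_z| ≈ 41.9°.
Check via Clairaut: cos φ_max = |cos φ₁| · sin C = cos(30.0°)·sin(120.8°) ≈ 0.744, again giving ≈ 41.9°.

≈ 42°S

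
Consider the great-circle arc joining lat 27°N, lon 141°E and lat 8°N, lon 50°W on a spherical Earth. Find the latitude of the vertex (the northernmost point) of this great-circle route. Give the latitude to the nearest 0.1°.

≈ 73.6°N

The great circle lies in the plane with unit normal n̂ = (p₁ × p₂)/|p₁ × p₂|.
Here n̂_z ≈ +0.282; the vertex latitude is φ_max = arccos|n̂_z| ≈ 73.6°.
Check via Clairaut: cos φ_max = |cos φ₁| · sin C = cos(27.0°)·sin(18.5°) ≈ 0.282, again giving ≈ 73.6°.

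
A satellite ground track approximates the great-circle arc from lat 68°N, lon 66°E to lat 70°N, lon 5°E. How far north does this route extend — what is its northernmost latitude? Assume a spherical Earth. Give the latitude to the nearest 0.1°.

≈ 71.8°N

The great circle lies in the plane with unit normal n̂ = (p₁ × p₂)/|p₁ × p₂|.
Here n̂_z ≈ -0.312; the vertex latitude is φ_max = arccos|n̂_z| ≈ 71.8°.
Check via Clairaut: cos φ_max = |cos φ₁| · sin C = cos(68.0°)·sin(56.5°) ≈ 0.312, again giving ≈ 71.8°.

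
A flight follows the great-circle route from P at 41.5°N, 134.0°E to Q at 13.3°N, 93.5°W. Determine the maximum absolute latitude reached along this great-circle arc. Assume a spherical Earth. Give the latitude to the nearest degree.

≈ 55°N

The great circle lies in the plane with unit normal n̂ = (p₁ × p₂)/|p₁ × p₂|.
Here n̂_z ≈ +0.571; the vertex latitude is φ_max = arccos|n̂_z| ≈ 55.2°.
Check via Clairaut: cos φ_max = |cos φ₁| · sin C = cos(41.5°)·sin(49.7°) ≈ 0.571, again giving ≈ 55.2°.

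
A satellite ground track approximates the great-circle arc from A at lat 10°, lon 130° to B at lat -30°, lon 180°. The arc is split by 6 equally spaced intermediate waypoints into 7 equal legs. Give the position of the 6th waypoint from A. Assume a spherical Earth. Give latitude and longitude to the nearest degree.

≈ lat -25°, lon 172°

Convert each endpoint to a unit vector on the sphere (x = cos φ cos λ, y = cos φ sin λ, z = sin φ).
The central angle between the endpoints is δ = arccos(p₁·p₂) ≈ 1.091 rad (62.5°).
Interpolate at f = 6/7 with slerp weights a = sin((1−f)δ)/sin δ ≈ 0.175, b = sin(fδ)/sin δ ≈ 0.907.
p = a·p₁ + b·p₂ ≈ (-0.896, 0.132, -0.423); φ = arcsin(p_z) ≈ -25.04°, λ = atan2(p_y, p_x) ≈ 171.62°.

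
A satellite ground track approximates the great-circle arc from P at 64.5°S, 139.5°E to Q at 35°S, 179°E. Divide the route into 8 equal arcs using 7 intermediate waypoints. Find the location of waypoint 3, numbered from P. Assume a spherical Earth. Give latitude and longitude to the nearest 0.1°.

Convert each endpoint to a unit vector on the sphere (x = cos φ cos λ, y = cos φ sin λ, z = sin φ).
The central angle between the endpoints is δ = arccos(p₁·p₂) ≈ 0.660 rad (37.8°).
Interpolate at f = 3/8 with slerp weights a = sin((1−f)δ)/sin δ ≈ 0.654, b = sin(fδ)/sin δ ≈ 0.400.
p = a·p₁ + b·p₂ ≈ (-0.541, 0.189, -0.819); φ = arcsin(p_z) ≈ -55.02°, λ = atan2(p_y, p_x) ≈ 160.80°.

≈ 55.0°S, 160.8°E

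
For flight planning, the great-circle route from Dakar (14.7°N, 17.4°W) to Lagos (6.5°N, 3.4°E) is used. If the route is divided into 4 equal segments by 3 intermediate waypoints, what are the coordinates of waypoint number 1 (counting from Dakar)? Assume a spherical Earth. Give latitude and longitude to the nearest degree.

≈ 13°N, 12°W

Convert each endpoint to a unit vector on the sphere (x = cos φ cos λ, y = cos φ sin λ, z = sin φ).
The central angle between the endpoints is δ = arccos(p₁·p₂) ≈ 0.384 rad (22.0°).
Interpolate at f = 1/4 with slerp weights a = sin((1−f)δ)/sin δ ≈ 0.758, b = sin(fδ)/sin δ ≈ 0.256.
p = a·p₁ + b·p₂ ≈ (0.954, -0.204, 0.221); φ = arcsin(p_z) ≈ 12.79°, λ = atan2(p_y, p_x) ≈ -12.09°.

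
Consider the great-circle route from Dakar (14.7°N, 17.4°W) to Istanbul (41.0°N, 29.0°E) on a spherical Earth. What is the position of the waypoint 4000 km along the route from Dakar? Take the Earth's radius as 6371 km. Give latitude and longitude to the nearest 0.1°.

≈ 36.2°N, 15.0°E

The haversine formula gives a central angle δ ≈ 0.837 rad (47.9°) between the endpoints. The total great-circle distance is δ·R ≈ 0.837 × 6371 ≈ 5331 km, so the target fraction is f = 4000/5331 ≈ 0.750.
Interpolate at f ≈ 0.750 with slerp weights a = sin((1−f)δ)/sin δ ≈ 0.279, b = sin(fδ)/sin δ ≈ 0.791.
p = a·p₁ + b·p₂ ≈ (0.780, 0.209, 0.590); φ = arcsin(p_z) ≈ 36.15°, λ = atan2(p_y, p_x) ≈ 14.98°.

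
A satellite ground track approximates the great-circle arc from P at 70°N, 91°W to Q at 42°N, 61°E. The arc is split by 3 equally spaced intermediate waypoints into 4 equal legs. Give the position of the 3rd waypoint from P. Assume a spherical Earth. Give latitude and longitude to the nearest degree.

≈ 58°N, 56°E

Convert each endpoint to a unit vector on the sphere (x = cos φ cos λ, y = cos φ sin λ, z = sin φ).
The central angle between the endpoints is δ = arccos(p₁·p₂) ≈ 1.155 rad (66.1°).
Interpolate at f = 3/4 with slerp weights a = sin((1−f)δ)/sin δ ≈ 0.311, b = sin(fδ)/sin δ ≈ 0.833.
p = a·p₁ + b·p₂ ≈ (0.298, 0.435, 0.850); φ = arcsin(p_z) ≈ 58.18°, λ = atan2(p_y, p_x) ≈ 55.56°.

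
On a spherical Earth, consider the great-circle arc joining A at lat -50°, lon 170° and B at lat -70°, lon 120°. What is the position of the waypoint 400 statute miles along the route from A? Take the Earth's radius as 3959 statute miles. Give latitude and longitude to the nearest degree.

≈ lat -55°, lon 165°

Write both endpoints as unit vectors p₁, p₂ with components (cos φ cos λ, cos φ sin λ, sin φ).
The central angle between the endpoints is δ = arccos(p₁·p₂) ≈ 0.533 rad (30.6°). The total great-circle distance is δ·R ≈ 0.533 × 3959 ≈ 2111 mi, so the target fraction is f = 400/2111 ≈ 0.189.
Interpolate at f ≈ 0.189 with slerp weights a = sin((1−f)δ)/sin δ ≈ 0.824, b = sin(fδ)/sin δ ≈ 0.198.
p = a·p₁ + b·p₂ ≈ (-0.556, 0.151, -0.818); φ = arcsin(p_z) ≈ -54.85°, λ = atan2(p_y, p_x) ≈ 164.82°.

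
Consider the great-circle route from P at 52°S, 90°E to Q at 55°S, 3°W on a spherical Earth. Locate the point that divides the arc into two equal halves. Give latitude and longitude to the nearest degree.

Write both endpoints as unit vectors p₁, p₂ with components (cos φ cos λ, cos φ sin λ, sin φ).
The central angle between the endpoints is δ = arccos(p₁·p₂) ≈ 0.893 rad (51.2°).
Interpolate at f = 1/2 with slerp weights a = sin((1−f)δ)/sin δ ≈ 0.554, b = sin(fδ)/sin δ ≈ 0.554.
p = a·p₁ + b·p₂ ≈ (0.318, 0.325, -0.891); φ = arcsin(p_z) ≈ -62.99°, λ = atan2(p_y, p_x) ≈ 45.64°.

≈ 63°S, 46°E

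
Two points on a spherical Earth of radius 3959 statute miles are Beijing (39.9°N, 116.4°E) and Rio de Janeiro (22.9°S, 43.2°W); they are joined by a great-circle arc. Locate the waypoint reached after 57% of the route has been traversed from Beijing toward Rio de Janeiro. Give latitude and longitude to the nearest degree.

≈ 29°N, 0°E

Convert each endpoint to a unit vector on the sphere (x = cos φ cos λ, y = cos φ sin λ, z = sin φ).
The central angle between the endpoints is δ = arccos(p₁·p₂) ≈ 2.719 rad (155.8°).
Interpolate at f = 0.57 with slerp weights a = sin((1−f)δ)/sin δ ≈ 2.244, b = sin(fδ)/sin δ ≈ 2.437.
p = a·p₁ + b·p₂ ≈ (0.871, 0.005, 0.491); φ = arcsin(p_z) ≈ 29.40°, λ = atan2(p_y, p_x) ≈ 0.32°.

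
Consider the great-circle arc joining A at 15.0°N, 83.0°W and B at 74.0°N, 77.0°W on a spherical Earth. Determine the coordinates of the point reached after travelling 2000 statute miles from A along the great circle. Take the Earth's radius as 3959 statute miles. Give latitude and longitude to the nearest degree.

The haversine formula gives a central angle δ ≈ 1.031 rad (59.1°) between the endpoints. The total great-circle distance is δ·R ≈ 1.031 × 3959 ≈ 4083 mi, so the target fraction is f = 2000/4083 ≈ 0.490.
Interpolate at f ≈ 0.490 with slerp weights a = sin((1−f)δ)/sin δ ≈ 0.585, b = sin(fδ)/sin δ ≈ 0.564.
p = a·p₁ + b·p₂ ≈ (0.104, -0.713, 0.694); φ = arcsin(p_z) ≈ 43.92°, λ = atan2(p_y, p_x) ≈ -81.71°.

≈ 44°N, 82°W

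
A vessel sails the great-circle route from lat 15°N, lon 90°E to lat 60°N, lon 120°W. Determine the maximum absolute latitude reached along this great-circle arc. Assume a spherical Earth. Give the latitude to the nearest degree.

≈ 76°N

The great circle lies in the plane with unit normal n̂ = (p₁ × p₂)/|p₁ × p₂|.
Here n̂_z ≈ +0.246; the vertex latitude is φ_max = arccos|n̂_z| ≈ 75.7°.
Check via Clairaut: cos φ_max = |cos φ₁| · sin C = cos(15.0°)·sin(14.8°) ≈ 0.246, again giving ≈ 75.7°.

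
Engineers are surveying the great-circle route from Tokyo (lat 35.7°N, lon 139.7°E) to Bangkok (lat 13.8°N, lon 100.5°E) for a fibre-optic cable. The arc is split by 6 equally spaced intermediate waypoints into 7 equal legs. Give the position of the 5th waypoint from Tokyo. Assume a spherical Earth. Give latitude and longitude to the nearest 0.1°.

From cos δ = sin φ₁ sin φ₂ + cos φ₁ cos φ₂ cos Δλ, the central angle is δ ≈ 0.722 rad (41.4°).
Interpolate at f = 5/7 with slerp weights a = sin((1−f)δ)/sin δ ≈ 0.310, b = sin(fδ)/sin δ ≈ 0.746.
p = a·p₁ + b·p₂ ≈ (-0.324, 0.875, 0.359); φ = arcsin(p_z) ≈ 21.03°, λ = atan2(p_y, p_x) ≈ 110.31°.

≈ lat 21.0°N, lon 110.3°E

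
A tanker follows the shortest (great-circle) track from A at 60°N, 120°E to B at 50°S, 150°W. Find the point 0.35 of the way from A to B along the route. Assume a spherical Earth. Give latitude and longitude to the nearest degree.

Convert each endpoint to a unit vector on the sphere (x = cos φ cos λ, y = cos φ sin λ, z = sin φ).
The central angle between the endpoints is δ = arccos(p₁·p₂) ≈ 2.296 rad (131.6°).
Interpolate at f = 0.35 with slerp weights a = sin((1−f)δ)/sin δ ≈ 1.332, b = sin(fδ)/sin δ ≈ 0.962.
p = a·p₁ + b·p₂ ≈ (-0.869, 0.268, 0.417); φ = arcsin(p_z) ≈ 24.63°, λ = atan2(p_y, p_x) ≈ 162.87°.

≈ 25°N, 163°E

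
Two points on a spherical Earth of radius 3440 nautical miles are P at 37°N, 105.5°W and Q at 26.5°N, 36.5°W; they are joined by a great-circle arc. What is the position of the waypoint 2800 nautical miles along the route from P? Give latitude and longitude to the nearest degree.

≈ 32°N, 49°W

Convert each endpoint to a unit vector on the sphere (x = cos φ cos λ, y = cos φ sin λ, z = sin φ).
The central angle between the endpoints is δ = arccos(p₁·p₂) ≈ 1.018 rad (58.4°). The total great-circle distance is δ·R ≈ 1.018 × 3440 ≈ 3504 nmi, so the target fraction is f = 2800/3504 ≈ 0.799.
Interpolate at f ≈ 0.799 with slerp weights a = sin((1−f)δ)/sin δ ≈ 0.239, b = sin(fδ)/sin δ ≈ 0.854.
p = a·p₁ + b·p₂ ≈ (0.563, -0.638, 0.525); φ = arcsin(p_z) ≈ 31.64°, λ = atan2(p_y, p_x) ≈ -48.56°.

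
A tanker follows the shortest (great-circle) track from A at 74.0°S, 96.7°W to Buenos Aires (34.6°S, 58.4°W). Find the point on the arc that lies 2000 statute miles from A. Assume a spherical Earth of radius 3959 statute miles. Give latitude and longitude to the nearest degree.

Write both endpoints as unit vectors p₁, p₂ with components (cos φ cos λ, cos φ sin λ, sin φ).
The central angle between the endpoints is δ = arccos(p₁·p₂) ≈ 0.761 rad (43.6°). The total great-circle distance is δ·R ≈ 0.761 × 3959 ≈ 3014 mi, so the target fraction is f = 2000/3014 ≈ 0.664.
Interpolate at f ≈ 0.664 with slerp weights a = sin((1−f)δ)/sin δ ≈ 0.367, b = sin(fδ)/sin δ ≈ 0.701.
p = a·p₁ + b·p₂ ≈ (0.291, -0.592, -0.751); φ = arcsin(p_z) ≈ -48.71°, λ = atan2(p_y, p_x) ≈ -63.86°.

≈ 49°S, 64°W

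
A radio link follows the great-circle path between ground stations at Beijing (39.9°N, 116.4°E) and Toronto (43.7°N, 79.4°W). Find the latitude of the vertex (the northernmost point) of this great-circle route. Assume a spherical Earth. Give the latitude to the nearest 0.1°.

≈ 81.3°N

The great circle lies in the plane with unit normal n̂ = (p₁ × p₂)/|p₁ × p₂|.
Here n̂_z ≈ +0.152; the vertex latitude is φ_max = arccos|n̂_z| ≈ 81.3°.
Check via Clairaut: cos φ_max = |cos φ₁| · sin C = cos(39.9°)·sin(11.4°) ≈ 0.152, again giving ≈ 81.3°.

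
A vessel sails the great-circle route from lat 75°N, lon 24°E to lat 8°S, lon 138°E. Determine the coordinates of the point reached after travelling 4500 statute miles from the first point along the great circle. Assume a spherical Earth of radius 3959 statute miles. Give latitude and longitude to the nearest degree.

Write both endpoints as unit vectors p₁, p₂ with components (cos φ cos λ, cos φ sin λ, sin φ).
The central angle between the endpoints is δ = arccos(p₁·p₂) ≈ 1.812 rad (103.8°). The total great-circle distance is δ·R ≈ 1.812 × 3959 ≈ 7173 mi, so the target fraction is f = 4500/7173 ≈ 0.627.
Interpolate at f ≈ 0.627 with slerp weights a = sin((1−f)δ)/sin δ ≈ 0.644, b = sin(fδ)/sin δ ≈ 0.934.
p = a·p₁ + b·p₂ ≈ (-0.535, 0.687, 0.492); φ = arcsin(p_z) ≈ 29.45°, λ = atan2(p_y, p_x) ≈ 127.94°.

≈ lat 29°N, lon 128°E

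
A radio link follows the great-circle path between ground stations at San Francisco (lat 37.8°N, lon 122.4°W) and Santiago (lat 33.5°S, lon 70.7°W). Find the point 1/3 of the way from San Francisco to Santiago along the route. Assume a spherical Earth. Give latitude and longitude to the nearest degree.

Convert each endpoint to a unit vector on the sphere (x = cos φ cos λ, y = cos φ sin λ, z = sin φ).
The central angle between the endpoints is δ = arccos(p₁·p₂) ≈ 1.501 rad (86.0°).
Interpolate at f = 1/3 with slerp weights a = sin((1−f)δ)/sin δ ≈ 0.844, b = sin(fδ)/sin δ ≈ 0.481.
p = a·p₁ + b·p₂ ≈ (-0.225, -0.941, 0.252); φ = arcsin(p_z) ≈ 14.58°, λ = atan2(p_y, p_x) ≈ -103.43°.

≈ lat 15°N, lon 103°W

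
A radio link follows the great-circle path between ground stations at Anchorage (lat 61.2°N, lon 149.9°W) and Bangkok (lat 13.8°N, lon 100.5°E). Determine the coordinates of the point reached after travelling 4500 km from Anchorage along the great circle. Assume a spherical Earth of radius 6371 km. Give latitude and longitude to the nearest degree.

Write both endpoints as unit vectors p₁, p₂ with components (cos φ cos λ, cos φ sin λ, sin φ).
The central angle between the endpoints is δ = arccos(p₁·p₂) ≈ 1.519 rad (87.0°). The total great-circle distance is δ·R ≈ 1.519 × 6371 ≈ 9676 km, so the target fraction is f = 4500/9676 ≈ 0.465.
Interpolate at f ≈ 0.465 with slerp weights a = sin((1−f)δ)/sin δ ≈ 0.727, b = sin(fδ)/sin δ ≈ 0.650.
p = a·p₁ + b·p₂ ≈ (-0.418, 0.445, 0.792); φ = arcsin(p_z) ≈ 52.37°, λ = atan2(p_y, p_x) ≈ 133.21°.

≈ lat 52°N, lon 133°E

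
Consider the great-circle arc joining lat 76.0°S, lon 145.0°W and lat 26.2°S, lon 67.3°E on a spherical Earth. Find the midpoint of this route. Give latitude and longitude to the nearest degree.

≈ lat 63°S, lon 78°E

Write both endpoints as unit vectors p₁, p₂ with components (cos φ cos λ, cos φ sin λ, sin φ).
The central angle between the endpoints is δ = arccos(p₁·p₂) ≈ 1.323 rad (75.8°).
Interpolate at f = 1/2 with slerp weights a = sin((1−f)δ)/sin δ ≈ 0.634, b = sin(fδ)/sin δ ≈ 0.634.
p = a·p₁ + b·p₂ ≈ (0.094, 0.437, -0.895); φ = arcsin(p_z) ≈ -63.47°, λ = atan2(p_y, p_x) ≈ 77.87°.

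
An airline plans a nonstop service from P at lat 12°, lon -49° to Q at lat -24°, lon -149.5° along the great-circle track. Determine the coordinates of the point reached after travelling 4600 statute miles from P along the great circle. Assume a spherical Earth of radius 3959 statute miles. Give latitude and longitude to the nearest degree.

≈ lat -15°, lon -111°

Write both endpoints as unit vectors p₁, p₂ with components (cos φ cos λ, cos φ sin λ, sin φ).
The central angle between the endpoints is δ = arccos(p₁·p₂) ≈ 1.821 rad (104.3°). The total great-circle distance is δ·R ≈ 1.821 × 3959 ≈ 7209 mi, so the target fraction is f = 4600/7209 ≈ 0.638.
Interpolate at f ≈ 0.638 with slerp weights a = sin((1−f)δ)/sin δ ≈ 0.632, b = sin(fδ)/sin δ ≈ 0.947.
p = a·p₁ + b·p₂ ≈ (-0.340, -0.906, -0.254); φ = arcsin(p_z) ≈ -14.70°, λ = atan2(p_y, p_x) ≈ -110.58°.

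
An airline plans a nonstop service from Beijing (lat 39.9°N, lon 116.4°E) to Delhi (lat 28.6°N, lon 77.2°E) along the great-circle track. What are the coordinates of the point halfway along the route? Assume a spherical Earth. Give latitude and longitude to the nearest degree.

From cos δ = sin φ₁ sin φ₂ + cos φ₁ cos φ₂ cos Δλ, the central angle is δ ≈ 0.593 rad (34.0°).
Interpolate at f = 1/2 with slerp weights a = sin((1−f)δ)/sin δ ≈ 0.523, b = sin(fδ)/sin δ ≈ 0.523.
p = a·p₁ + b·p₂ ≈ (-0.077, 0.807, 0.586); φ = arcsin(p_z) ≈ 35.85°, λ = atan2(p_y, p_x) ≈ 95.43°.

≈ lat 36°N, lon 95°E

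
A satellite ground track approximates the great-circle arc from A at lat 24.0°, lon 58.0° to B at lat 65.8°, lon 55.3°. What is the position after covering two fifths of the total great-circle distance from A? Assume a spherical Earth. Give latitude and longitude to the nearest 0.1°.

Convert each endpoint to a unit vector on the sphere (x = cos φ cos λ, y = cos φ sin λ, z = sin φ).
The central angle between the endpoints is δ = arccos(p₁·p₂) ≈ 0.730 rad (41.8°).
Interpolate at f = 2/5 with slerp weights a = sin((1−f)δ)/sin δ ≈ 0.636, b = sin(fδ)/sin δ ≈ 0.432.
p = a·p₁ + b·p₂ ≈ (0.409, 0.638, 0.652); φ = arcsin(p_z) ≈ 40.73°, λ = atan2(p_y, p_x) ≈ 57.37°.

≈ lat 40.7°, lon 57.4°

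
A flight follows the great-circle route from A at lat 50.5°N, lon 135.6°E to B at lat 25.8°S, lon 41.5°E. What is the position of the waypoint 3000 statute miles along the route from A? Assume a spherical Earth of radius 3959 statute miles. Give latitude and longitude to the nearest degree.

From cos δ = sin φ₁ sin φ₂ + cos φ₁ cos φ₂ cos Δλ, the central angle is δ ≈ 1.957 rad (112.1°). The total great-circle distance is δ·R ≈ 1.957 × 3959 ≈ 7748 mi, so the target fraction is f = 3000/7748 ≈ 0.387.
Interpolate at f ≈ 0.387 with slerp weights a = sin((1−f)δ)/sin δ ≈ 1.006, b = sin(fδ)/sin δ ≈ 0.742.
p = a·p₁ + b·p₂ ≈ (0.043, 0.890, 0.453); φ = arcsin(p_z) ≈ 26.95°, λ = atan2(p_y, p_x) ≈ 87.22°.

≈ lat 27°N, lon 87°E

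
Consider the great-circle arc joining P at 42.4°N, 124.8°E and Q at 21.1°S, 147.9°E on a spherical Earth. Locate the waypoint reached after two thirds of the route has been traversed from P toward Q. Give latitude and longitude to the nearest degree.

Write both endpoints as unit vectors p₁, p₂ with components (cos φ cos λ, cos φ sin λ, sin φ).
The central angle between the endpoints is δ = arccos(p₁·p₂) ≈ 1.169 rad (67.0°).
Interpolate at f = 2/3 with slerp weights a = sin((1−f)δ)/sin δ ≈ 0.413, b = sin(fδ)/sin δ ≈ 0.764.
p = a·p₁ + b·p₂ ≈ (-0.777, 0.629, 0.003); φ = arcsin(p_z) ≈ 0.20°, λ = atan2(p_y, p_x) ≈ 141.03°.

≈ 0°N, 141°E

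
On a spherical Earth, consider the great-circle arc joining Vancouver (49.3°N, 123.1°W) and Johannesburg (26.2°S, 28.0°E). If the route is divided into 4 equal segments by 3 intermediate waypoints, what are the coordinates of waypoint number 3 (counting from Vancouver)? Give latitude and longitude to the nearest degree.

≈ 5°N, 7°E

Write both endpoints as unit vectors p₁, p₂ with components (cos φ cos λ, cos φ sin λ, sin φ).
The central angle between the endpoints is δ = arccos(p₁·p₂) ≈ 2.581 rad (147.9°).
Interpolate at f = 3/4 with slerp weights a = sin((1−f)δ)/sin δ ≈ 1.131, b = sin(fδ)/sin δ ≈ 1.757.
p = a·p₁ + b·p₂ ≈ (0.989, 0.122, 0.082); φ = arcsin(p_z) ≈ 4.70°, λ = atan2(p_y, p_x) ≈ 7.04°.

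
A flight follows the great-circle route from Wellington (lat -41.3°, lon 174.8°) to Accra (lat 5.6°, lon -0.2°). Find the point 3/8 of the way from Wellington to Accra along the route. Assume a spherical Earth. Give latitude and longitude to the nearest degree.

≈ lat -82°, lon 49°

From cos δ = sin φ₁ sin φ₂ + cos φ₁ cos φ₂ cos Δλ, the central angle is δ ≈ 2.514 rad (144.0°).
Interpolate at f = 3/8 with slerp weights a = sin((1−f)δ)/sin δ ≈ 1.702, b = sin(fδ)/sin δ ≈ 1.377.
p = a·p₁ + b·p₂ ≈ (0.097, 0.111, -0.989); φ = arcsin(p_z) ≈ -81.51°, λ = atan2(p_y, p_x) ≈ 48.84°.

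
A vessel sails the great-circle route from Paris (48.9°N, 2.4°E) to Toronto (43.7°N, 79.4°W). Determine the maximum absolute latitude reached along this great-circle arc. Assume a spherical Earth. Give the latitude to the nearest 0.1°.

≈ 54.4°N

The great circle lies in the plane with unit normal n̂ = (p₁ × p₂)/|p₁ × p₂|.
Here n̂_z ≈ -0.582; the vertex latitude is φ_max = arccos|n̂_z| ≈ 54.4°.
Check via Clairaut: cos φ_max = |cos φ₁| · sin C = cos(48.9°)·sin(62.3°) ≈ 0.582, again giving ≈ 54.4°.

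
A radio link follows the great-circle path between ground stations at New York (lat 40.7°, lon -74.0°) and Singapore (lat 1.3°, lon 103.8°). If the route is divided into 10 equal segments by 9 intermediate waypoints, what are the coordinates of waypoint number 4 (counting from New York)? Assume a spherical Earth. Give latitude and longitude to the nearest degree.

≈ lat 84°, lon 81°

Convert each endpoint to a unit vector on the sphere (x = cos φ cos λ, y = cos φ sin λ, z = sin φ).
The central angle between the endpoints is δ = arccos(p₁·p₂) ≈ 2.408 rad (138.0°).
Interpolate at f = 4/10 with slerp weights a = sin((1−f)δ)/sin δ ≈ 1.481, b = sin(fδ)/sin δ ≈ 1.226.
p = a·p₁ + b·p₂ ≈ (0.017, 0.111, 0.994); φ = arcsin(p_z) ≈ 83.57°, λ = atan2(p_y, p_x) ≈ 81.15°.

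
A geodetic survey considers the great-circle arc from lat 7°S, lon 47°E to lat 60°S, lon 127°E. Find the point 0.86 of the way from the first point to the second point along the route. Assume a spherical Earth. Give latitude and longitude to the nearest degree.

≈ lat 57°S, lon 106°E

Write both endpoints as unit vectors p₁, p₂ with components (cos φ cos λ, cos φ sin λ, sin φ).
The central angle between the endpoints is δ = arccos(p₁·p₂) ≈ 1.378 rad (78.9°).
Interpolate at f = 0.86 with slerp weights a = sin((1−f)δ)/sin δ ≈ 0.195, b = sin(fδ)/sin δ ≈ 0.944.
p = a·p₁ + b·p₂ ≈ (-0.152, 0.519, -0.841); φ = arcsin(p_z) ≈ -57.28°, λ = atan2(p_y, p_x) ≈ 106.31°.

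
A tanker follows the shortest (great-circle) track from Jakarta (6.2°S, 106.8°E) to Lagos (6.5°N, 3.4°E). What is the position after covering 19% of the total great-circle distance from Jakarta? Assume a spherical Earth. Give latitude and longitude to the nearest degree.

≈ 4°S, 87°E

Write both endpoints as unit vectors p₁, p₂ with components (cos φ cos λ, cos φ sin λ, sin φ).
The central angle between the endpoints is δ = arccos(p₁·p₂) ≈ 1.814 rad (104.0°).
Interpolate at f = 0.19 with slerp weights a = sin((1−f)δ)/sin δ ≈ 1.025, b = sin(fδ)/sin δ ≈ 0.348.
p = a·p₁ + b·p₂ ≈ (0.051, 0.996, -0.071); φ = arcsin(p_z) ≈ -4.09°, λ = atan2(p_y, p_x) ≈ 87.08°.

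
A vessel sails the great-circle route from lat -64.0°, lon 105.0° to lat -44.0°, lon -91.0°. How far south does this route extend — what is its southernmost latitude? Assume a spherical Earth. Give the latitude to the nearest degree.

≈ -85°

The great circle lies in the plane with unit normal n̂ = (p₁ × p₂)/|p₁ × p₂|.
Here n̂_z ≈ +0.092; the vertex latitude is φ_max = arccos|n̂_z| ≈ 84.7°.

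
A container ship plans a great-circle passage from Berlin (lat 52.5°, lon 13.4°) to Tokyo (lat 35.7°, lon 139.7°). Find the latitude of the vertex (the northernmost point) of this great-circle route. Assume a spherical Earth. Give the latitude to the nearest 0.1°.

The great circle lies in the plane with unit normal n̂ = (p₁ × p₂)/|p₁ × p₂|.
Here n̂_z ≈ +0.404; the vertex latitude is φ_max = arccos|n̂_z| ≈ 66.2°.
Check via Clairaut: cos φ_max = |cos φ₁| · sin C = cos(52.5°)·sin(41.6°) ≈ 0.404, again giving ≈ 66.2°.

≈ 66.2°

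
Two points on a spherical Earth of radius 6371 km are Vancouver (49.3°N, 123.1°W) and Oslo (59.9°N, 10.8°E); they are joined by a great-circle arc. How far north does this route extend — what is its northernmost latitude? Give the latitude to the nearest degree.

≈ 75°N

The great circle lies in the plane with unit normal n̂ = (p₁ × p₂)/|p₁ × p₂|.
Here n̂_z ≈ +0.261; the vertex latitude is φ_max = arccos|n̂_z| ≈ 74.9°.
Check via Clairaut: cos φ_max = |cos φ₁| · sin C = cos(49.3°)·sin(23.6°) ≈ 0.261, again giving ≈ 74.9°.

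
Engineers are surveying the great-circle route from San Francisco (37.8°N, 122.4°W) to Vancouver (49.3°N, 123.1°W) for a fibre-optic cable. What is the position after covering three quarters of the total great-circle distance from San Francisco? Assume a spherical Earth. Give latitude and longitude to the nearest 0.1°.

≈ 46.4°N, 122.9°W

From cos δ = sin φ₁ sin φ₂ + cos φ₁ cos φ₂ cos Δλ, the central angle is δ ≈ 0.201 rad (11.5°).
Interpolate at f = 3/4 with slerp weights a = sin((1−f)δ)/sin δ ≈ 0.252, b = sin(fδ)/sin δ ≈ 0.752.
p = a·p₁ + b·p₂ ≈ (-0.374, -0.579, 0.724); φ = arcsin(p_z) ≈ 46.43°, λ = atan2(p_y, p_x) ≈ -122.90°.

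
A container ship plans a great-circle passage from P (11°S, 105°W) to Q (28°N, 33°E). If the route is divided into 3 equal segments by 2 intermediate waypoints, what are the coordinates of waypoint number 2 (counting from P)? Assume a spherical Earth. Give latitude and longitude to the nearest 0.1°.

≈ (29.3°N, 19.5°W)

The haversine formula gives a central angle δ ≈ 2.395 rad (137.2°) between the endpoints.
Interpolate at f = 2/3 with slerp weights a = sin((1−f)δ)/sin δ ≈ 1.054, b = sin(fδ)/sin δ ≈ 1.471.
p = a·p₁ + b·p₂ ≈ (0.822, -0.292, 0.490); φ = arcsin(p_z) ≈ 29.31°, λ = atan2(p_y, p_x) ≈ -19.55°.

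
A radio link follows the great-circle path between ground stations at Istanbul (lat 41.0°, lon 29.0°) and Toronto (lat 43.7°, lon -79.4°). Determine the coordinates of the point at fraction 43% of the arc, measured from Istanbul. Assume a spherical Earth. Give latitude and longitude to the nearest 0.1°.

≈ lat 56.7°, lon -14.1°

From cos δ = sin φ₁ sin φ₂ + cos φ₁ cos φ₂ cos Δλ, the central angle is δ ≈ 1.286 rad (73.7°).
Interpolate at f = 0.43 with slerp weights a = sin((1−f)δ)/sin δ ≈ 0.697, b = sin(fδ)/sin δ ≈ 0.547.
p = a·p₁ + b·p₂ ≈ (0.533, -0.134, 0.835); φ = arcsin(p_z) ≈ 56.67°, λ = atan2(p_y, p_x) ≈ -14.09°.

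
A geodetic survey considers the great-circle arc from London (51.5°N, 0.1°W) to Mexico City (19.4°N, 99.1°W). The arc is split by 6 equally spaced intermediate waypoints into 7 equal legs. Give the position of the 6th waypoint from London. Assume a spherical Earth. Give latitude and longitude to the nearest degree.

≈ (28°N, 91°W)

Write both endpoints as unit vectors p₁, p₂ with components (cos φ cos λ, cos φ sin λ, sin φ).
The central angle between the endpoints is δ = arccos(p₁·p₂) ≈ 1.402 rad (80.3°).
Interpolate at f = 6/7 with slerp weights a = sin((1−f)δ)/sin δ ≈ 0.202, b = sin(fδ)/sin δ ≈ 0.946.
p = a·p₁ + b·p₂ ≈ (-0.016, -0.881, 0.472); φ = arcsin(p_z) ≈ 28.18°, λ = atan2(p_y, p_x) ≈ -91.01°.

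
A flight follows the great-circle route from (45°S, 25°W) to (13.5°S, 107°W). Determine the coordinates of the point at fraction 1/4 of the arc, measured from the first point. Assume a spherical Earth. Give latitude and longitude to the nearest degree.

≈ (43°S, 51°W)

Write both endpoints as unit vectors p₁, p₂ with components (cos φ cos λ, cos φ sin λ, sin φ).
The central angle between the endpoints is δ = arccos(p₁·p₂) ≈ 1.307 rad (74.9°).
Interpolate at f = 1/4 with slerp weights a = sin((1−f)δ)/sin δ ≈ 0.860, b = sin(fδ)/sin δ ≈ 0.332.
p = a·p₁ + b·p₂ ≈ (0.457, -0.566, -0.686); φ = arcsin(p_z) ≈ -43.31°, λ = atan2(p_y, p_x) ≈ -51.10°.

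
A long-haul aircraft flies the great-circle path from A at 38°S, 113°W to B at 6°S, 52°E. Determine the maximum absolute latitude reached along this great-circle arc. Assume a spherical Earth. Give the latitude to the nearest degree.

The great circle lies in the plane with unit normal n̂ = (p₁ × p₂)/|p₁ × p₂|.
Here n̂_z ≈ +0.281; the vertex latitude is φ_max = arccos|n̂_z| ≈ 73.7°.

≈ 74°S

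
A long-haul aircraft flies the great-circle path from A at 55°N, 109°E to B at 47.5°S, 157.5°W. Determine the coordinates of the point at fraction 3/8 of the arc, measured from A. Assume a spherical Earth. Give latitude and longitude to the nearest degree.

≈ 19°N, 152°E

From cos δ = sin φ₁ sin φ₂ + cos φ₁ cos φ₂ cos Δλ, the central angle is δ ≈ 2.249 rad (128.9°).
Interpolate at f = 3/8 with slerp weights a = sin((1−f)δ)/sin δ ≈ 1.267, b = sin(fδ)/sin δ ≈ 0.959.
p = a·p₁ + b·p₂ ≈ (-0.835, 0.439, 0.331); φ = arcsin(p_z) ≈ 19.30°, λ = atan2(p_y, p_x) ≈ 152.27°.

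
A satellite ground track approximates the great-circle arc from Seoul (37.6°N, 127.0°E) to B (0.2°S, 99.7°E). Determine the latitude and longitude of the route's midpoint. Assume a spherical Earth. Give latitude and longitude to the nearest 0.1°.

The haversine formula gives a central angle δ ≈ 0.793 rad (45.4°) between the endpoints.
Interpolate at f = 1/2 with slerp weights a = sin((1−f)δ)/sin δ ≈ 0.542, b = sin(fδ)/sin δ ≈ 0.542.
p = a·p₁ + b·p₂ ≈ (-0.350, 0.877, 0.329); φ = arcsin(p_z) ≈ 19.20°, λ = atan2(p_y, p_x) ≈ 111.74°.

≈ (19.2°N, 111.7°E)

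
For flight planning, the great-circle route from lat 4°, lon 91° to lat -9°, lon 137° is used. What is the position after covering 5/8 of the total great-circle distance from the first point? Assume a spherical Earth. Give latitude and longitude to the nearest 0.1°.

≈ lat -4.4°, lon 119.6°

From cos δ = sin φ₁ sin φ₂ + cos φ₁ cos φ₂ cos Δλ, the central angle is δ ≈ 0.832 rad (47.7°).
Interpolate at f = 5/8 with slerp weights a = sin((1−f)δ)/sin δ ≈ 0.415, b = sin(fδ)/sin δ ≈ 0.672.
p = a·p₁ + b·p₂ ≈ (-0.493, 0.867, -0.076); φ = arcsin(p_z) ≈ -4.37°, λ = atan2(p_y, p_x) ≈ 119.61°.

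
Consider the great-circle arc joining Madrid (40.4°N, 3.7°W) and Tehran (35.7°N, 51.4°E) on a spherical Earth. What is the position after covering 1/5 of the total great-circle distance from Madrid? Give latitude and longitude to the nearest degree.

≈ 42°N, 8°E

Convert each endpoint to a unit vector on the sphere (x = cos φ cos λ, y = cos φ sin λ, z = sin φ).
The central angle between the endpoints is δ = arccos(p₁·p₂) ≈ 0.749 rad (42.9°).
Interpolate at f = 1/5 with slerp weights a = sin((1−f)δ)/sin δ ≈ 0.828, b = sin(fδ)/sin δ ≈ 0.219.
p = a·p₁ + b·p₂ ≈ (0.741, 0.098, 0.665); φ = arcsin(p_z) ≈ 41.66°, λ = atan2(p_y, p_x) ≈ 7.57°.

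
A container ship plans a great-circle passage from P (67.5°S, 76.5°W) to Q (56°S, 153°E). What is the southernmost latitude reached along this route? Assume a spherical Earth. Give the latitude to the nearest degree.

≈ 78°S

The great circle lies in the plane with unit normal n̂ = (p₁ × p₂)/|p₁ × p₂|.
Here n̂_z ≈ -0.209; the vertex latitude is φ_max = arccos|n̂_z| ≈ 77.9°.
Check via Clairaut: cos φ_max = |cos φ₁| · sin C = cos(67.5°)·sin(146.9°) ≈ 0.209, again giving ≈ 77.9°.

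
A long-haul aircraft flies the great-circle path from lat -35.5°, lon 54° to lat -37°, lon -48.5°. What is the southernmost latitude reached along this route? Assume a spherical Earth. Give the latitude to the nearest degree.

≈ -50°

The great circle lies in the plane with unit normal n̂ = (p₁ × p₂)/|p₁ × p₂|.
Here n̂_z ≈ -0.649; the vertex latitude is φ_max = arccos|n̂_z| ≈ 49.5°.
Check via Clairaut: cos φ_max = |cos φ₁| · sin C = cos(35.5°)·sin(127.1°) ≈ 0.649, again giving ≈ 49.5°.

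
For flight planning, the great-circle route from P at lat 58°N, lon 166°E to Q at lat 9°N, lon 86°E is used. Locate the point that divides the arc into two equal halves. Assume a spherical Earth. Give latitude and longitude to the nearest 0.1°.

≈ lat 40.0°N, lon 111.8°E

Convert each endpoint to a unit vector on the sphere (x = cos φ cos λ, y = cos φ sin λ, z = sin φ).
The central angle between the endpoints is δ = arccos(p₁·p₂) ≈ 1.345 rad (77.1°).
Interpolate at f = 1/2 with slerp weights a = sin((1−f)δ)/sin δ ≈ 0.639, b = sin(fδ)/sin δ ≈ 0.639.
p = a·p₁ + b·p₂ ≈ (-0.285, 0.712, 0.642); φ = arcsin(p_z) ≈ 39.95°, λ = atan2(p_y, p_x) ≈ 111.80°.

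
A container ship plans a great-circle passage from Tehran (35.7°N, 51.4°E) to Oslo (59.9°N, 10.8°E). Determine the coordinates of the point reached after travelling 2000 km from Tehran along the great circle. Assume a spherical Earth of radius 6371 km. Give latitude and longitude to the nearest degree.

≈ (50°N, 36°E)

Convert each endpoint to a unit vector on the sphere (x = cos φ cos λ, y = cos φ sin λ, z = sin φ).
The central angle between the endpoints is δ = arccos(p₁·p₂) ≈ 0.620 rad (35.5°). The total great-circle distance is δ·R ≈ 0.620 × 6371 ≈ 3948 km, so the target fraction is f = 2000/3948 ≈ 0.507.
Interpolate at f ≈ 0.507 with slerp weights a = sin((1−f)δ)/sin δ ≈ 0.518, b = sin(fδ)/sin δ ≈ 0.532.
p = a·p₁ + b·p₂ ≈ (0.525, 0.379, 0.762); φ = arcsin(p_z) ≈ 49.68°, λ = atan2(p_y, p_x) ≈ 35.84°.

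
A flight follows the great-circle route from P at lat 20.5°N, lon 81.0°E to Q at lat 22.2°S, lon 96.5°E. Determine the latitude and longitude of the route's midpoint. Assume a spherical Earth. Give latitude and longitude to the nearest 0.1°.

≈ lat 0.9°S, lon 88.7°E

The haversine formula gives a central angle δ ≈ 0.791 rad (45.3°) between the endpoints.
Interpolate at f = 1/2 with slerp weights a = sin((1−f)δ)/sin δ ≈ 0.542, b = sin(fδ)/sin δ ≈ 0.542.
p = a·p₁ + b·p₂ ≈ (0.023, 1.000, -0.015); φ = arcsin(p_z) ≈ -0.86°, λ = atan2(p_y, p_x) ≈ 88.70°.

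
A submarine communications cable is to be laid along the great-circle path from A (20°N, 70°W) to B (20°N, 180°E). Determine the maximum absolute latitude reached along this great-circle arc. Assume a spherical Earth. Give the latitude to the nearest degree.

The great circle lies in the plane with unit normal n̂ = (p₁ × p₂)/|p₁ × p₂|.
Here n̂_z ≈ -0.844; the vertex latitude is φ_max = arccos|n̂_z| ≈ 32.4°.
Check via Clairaut: cos φ_max = |cos φ₁| · sin C = cos(20.0°)·sin(64.0°) ≈ 0.844, again giving ≈ 32.4°.

≈ 32°N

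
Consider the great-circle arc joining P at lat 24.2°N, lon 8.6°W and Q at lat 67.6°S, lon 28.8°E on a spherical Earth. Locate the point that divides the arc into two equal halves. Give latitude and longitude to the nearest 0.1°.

The haversine formula gives a central angle δ ≈ 1.674 rad (95.9°) between the endpoints.
Interpolate at f = 1/2 with slerp weights a = sin((1−f)δ)/sin δ ≈ 0.747, b = sin(fδ)/sin δ ≈ 0.747.
p = a·p₁ + b·p₂ ≈ (0.923, 0.035, -0.384); φ = arcsin(p_z) ≈ -22.59°, λ = atan2(p_y, p_x) ≈ 2.19°.

≈ lat 22.6°S, lon 2.2°E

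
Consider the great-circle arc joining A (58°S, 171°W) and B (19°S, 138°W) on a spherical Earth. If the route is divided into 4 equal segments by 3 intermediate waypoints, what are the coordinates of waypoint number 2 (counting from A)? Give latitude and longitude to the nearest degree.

≈ (40°S, 150°W)

Convert each endpoint to a unit vector on the sphere (x = cos φ cos λ, y = cos φ sin λ, z = sin φ).
The central angle between the endpoints is δ = arccos(p₁·p₂) ≈ 0.801 rad (45.9°).
Interpolate at f = 2/4 with slerp weights a = sin((1−f)δ)/sin δ ≈ 0.543, b = sin(fδ)/sin δ ≈ 0.543.
p = a·p₁ + b·p₂ ≈ (-0.666, -0.388, -0.637); φ = arcsin(p_z) ≈ -39.58°, λ = atan2(p_y, p_x) ≈ -149.73°.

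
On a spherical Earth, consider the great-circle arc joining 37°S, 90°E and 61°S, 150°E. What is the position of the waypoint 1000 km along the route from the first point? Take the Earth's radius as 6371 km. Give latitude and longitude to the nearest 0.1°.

Write both endpoints as unit vectors p₁, p₂ with components (cos φ cos λ, cos φ sin λ, sin φ).
The central angle between the endpoints is δ = arccos(p₁·p₂) ≈ 0.767 rad (43.9°). The total great-circle distance is δ·R ≈ 0.767 × 6371 ≈ 4887 km, so the target fraction is f = 1000/4887 ≈ 0.205.
Interpolate at f ≈ 0.205 with slerp weights a = sin((1−f)δ)/sin δ ≈ 0.826, b = sin(fδ)/sin δ ≈ 0.225.
p = a·p₁ + b·p₂ ≈ (-0.095, 0.714, -0.694); φ = arcsin(p_z) ≈ -43.93°, λ = atan2(p_y, p_x) ≈ 97.55°.

≈ 43.9°S, 97.5°E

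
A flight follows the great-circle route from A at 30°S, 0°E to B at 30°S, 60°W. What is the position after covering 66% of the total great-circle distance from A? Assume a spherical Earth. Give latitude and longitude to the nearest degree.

The haversine formula gives a central angle δ ≈ 0.896 rad (51.3°) between the endpoints.
Interpolate at f = 0.66 with slerp weights a = sin((1−f)δ)/sin δ ≈ 0.384, b = sin(fδ)/sin δ ≈ 0.714.
p = a·p₁ + b·p₂ ≈ (0.642, -0.535, -0.549); φ = arcsin(p_z) ≈ -33.30°, λ = atan2(p_y, p_x) ≈ -39.84°.

≈ 33°S, 40°W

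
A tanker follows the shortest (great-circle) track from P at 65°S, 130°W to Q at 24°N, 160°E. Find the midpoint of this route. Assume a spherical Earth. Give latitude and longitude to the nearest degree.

From cos δ = sin φ₁ sin φ₂ + cos φ₁ cos φ₂ cos Δλ, the central angle is δ ≈ 1.810 rad (103.7°).
Interpolate at f = 1/2 with slerp weights a = sin((1−f)δ)/sin δ ≈ 0.809, b = sin(fδ)/sin δ ≈ 0.809.
p = a·p₁ + b·p₂ ≈ (-0.915, -0.009, -0.404); φ = arcsin(p_z) ≈ -23.85°, λ = atan2(p_y, p_x) ≈ -179.43°.

≈ 24°S, 179°W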